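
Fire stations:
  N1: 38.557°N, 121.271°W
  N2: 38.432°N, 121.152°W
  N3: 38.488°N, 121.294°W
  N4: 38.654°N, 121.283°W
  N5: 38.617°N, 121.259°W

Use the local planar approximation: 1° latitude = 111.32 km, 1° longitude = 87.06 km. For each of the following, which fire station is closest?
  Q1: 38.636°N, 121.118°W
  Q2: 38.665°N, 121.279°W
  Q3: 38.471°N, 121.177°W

Q1 at 38.636°N, 121.118°W:
  N1: 15.961 km
  N2: 22.901 km
  N3: 22.499 km
  N4: 14.504 km
  N5: 12.456 km
  → nearest: N5 (12.456 km)
Q2 at 38.665°N, 121.279°W:
  N1: 12.043 km
  N2: 28.196 km
  N3: 19.747 km
  N4: 1.273 km
  N5: 5.620 km
  → nearest: N4 (1.273 km)
Q3 at 38.471°N, 121.177°W:
  N1: 12.595 km
  N2: 4.857 km
  N3: 10.360 km
  N4: 22.364 km
  N5: 17.751 km
  → nearest: N2 (4.857 km)

Q1→N5; Q2→N4; Q3→N2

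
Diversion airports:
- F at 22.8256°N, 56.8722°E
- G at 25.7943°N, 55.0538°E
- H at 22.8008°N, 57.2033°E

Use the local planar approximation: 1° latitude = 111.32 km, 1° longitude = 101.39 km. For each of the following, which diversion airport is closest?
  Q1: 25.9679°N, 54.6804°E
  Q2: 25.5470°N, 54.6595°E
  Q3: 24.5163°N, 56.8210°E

Q1→G; Q2→G; Q3→F

Q1 at 25.9679°N, 54.6804°E:
  F: √((-3.1423·111.32)² + (2.1918·101.39)²) = √(122360.624866 + 49384.662636) = 414.4216 km
  G: √((-0.1736·111.32)² + (0.3734·101.39)²) = √(373.461500 + 1433.305850) = 42.5061 km
  H: √((-3.1671·111.32)² + (2.5229·101.39)²) = √(124299.662051 + 65432.018750) = 435.5820 km
  → nearest: G (42.5061 km)
Q2 at 25.5470°N, 54.6595°E:
  F: √((-2.7214·111.32)² + (2.2127·101.39)²) = √(91776.429177 + 50330.972020) = 376.9714 km
  G: √((0.2473·111.32)² + (0.3943·101.39)²) = √(757.869846 + 1598.246641) = 48.5398 km
  H: √((-2.7462·111.32)² + (2.5438·101.39)²) = √(93456.760066 + 66520.602188) = 399.9717 km
  → nearest: G (48.5398 km)
Q3 at 24.5163°N, 56.8210°E:
  F: √((-1.6907·111.32)² + (0.0512·101.39)²) = √(35422.523790 + 26.948225) = 188.2803 km
  G: √((1.2780·111.32)² + (-1.7672·101.39)²) = √(20239.887908 + 32104.185184) = 228.7883 km
  H: √((-1.7155·111.32)² + (0.3823·101.39)²) = √(36469.334653 + 1502.445897) = 194.8635 km
  → nearest: F (188.2803 km)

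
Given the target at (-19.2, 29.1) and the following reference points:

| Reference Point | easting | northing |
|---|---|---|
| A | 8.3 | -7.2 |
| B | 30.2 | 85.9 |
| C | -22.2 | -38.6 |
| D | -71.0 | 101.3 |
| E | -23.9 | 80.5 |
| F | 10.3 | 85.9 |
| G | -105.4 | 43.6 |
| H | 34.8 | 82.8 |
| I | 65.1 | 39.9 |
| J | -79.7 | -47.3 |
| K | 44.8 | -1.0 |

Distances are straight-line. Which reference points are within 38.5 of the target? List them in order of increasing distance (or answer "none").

Distances from (-19.2, 29.1):
A: √((27.5)² + (-36.3)²) = √(756.250 + 1317.690) = 45.5
B: √((49.4)² + (56.8)²) = √(2440.360 + 3226.240) = 75.3
C: √((-3.0)² + (-67.7)²) = √(9.000 + 4583.290) = 67.8
D: √((-51.8)² + (72.2)²) = √(2683.240 + 5212.840) = 88.9
E: √((-4.7)² + (51.4)²) = √(22.090 + 2641.960) = 51.6
F: √((29.5)² + (56.8)²) = √(870.250 + 3226.240) = 64.0
G: √((-86.2)² + (14.5)²) = √(7430.440 + 210.250) = 87.4
H: √((54.0)² + (53.7)²) = √(2916.000 + 2883.690) = 76.2
I: √((84.3)² + (10.8)²) = √(7106.490 + 116.640) = 85.0
J: √((-60.5)² + (-76.4)²) = √(3660.250 + 5836.960) = 97.5
K: √((64.0)² + (-30.1)²) = √(4096.000 + 906.010) = 70.7
Threshold 38.5: none within range.

none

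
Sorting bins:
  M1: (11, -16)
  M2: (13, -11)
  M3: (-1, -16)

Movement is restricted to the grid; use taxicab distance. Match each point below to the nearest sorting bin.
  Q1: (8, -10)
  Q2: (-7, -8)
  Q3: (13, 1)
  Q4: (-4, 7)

Q1 at (8, -10):
  M1: |3| + |-6| = 3 + 6 = 9
  M2: |5| + |-1| = 5 + 1 = 6
  M3: |-9| + |-6| = 9 + 6 = 15
  → nearest: M2 (6)
Q2 at (-7, -8):
  M1: |18| + |-8| = 18 + 8 = 26
  M2: |20| + |-3| = 20 + 3 = 23
  M3: |6| + |-8| = 6 + 8 = 14
  → nearest: M3 (14)
Q3 at (13, 1):
  M1: |-2| + |-17| = 2 + 17 = 19
  M2: |0| + |-12| = 0 + 12 = 12
  M3: |-14| + |-17| = 14 + 17 = 31
  → nearest: M2 (12)
Q4 at (-4, 7):
  M1: |15| + |-23| = 15 + 23 = 38
  M2: |17| + |-18| = 17 + 18 = 35
  M3: |3| + |-23| = 3 + 23 = 26
  → nearest: M3 (26)

Q1→M2; Q2→M3; Q3→M2; Q4→M3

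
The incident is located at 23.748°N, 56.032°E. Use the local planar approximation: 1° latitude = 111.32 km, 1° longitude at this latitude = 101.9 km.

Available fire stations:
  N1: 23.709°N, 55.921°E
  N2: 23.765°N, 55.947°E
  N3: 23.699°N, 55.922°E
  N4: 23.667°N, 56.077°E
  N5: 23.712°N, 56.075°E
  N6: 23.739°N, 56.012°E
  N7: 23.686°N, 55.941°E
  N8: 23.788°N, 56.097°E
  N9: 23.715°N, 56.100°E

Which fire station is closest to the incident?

Distances from 23.748°N, 56.032°E:
N1: √((-0.039·111.32)² + (-0.111·101.9)²) = √(18.84845 + 127.93646) = 12.115 km
N2: √((0.017·111.32)² + (-0.085·101.9)²) = √(3.58133 + 75.02158) = 8.866 km
N3: √((-0.049·111.32)² + (-0.110·101.9)²) = √(29.75353 + 125.64168) = 12.466 km
N4: √((-0.081·111.32)² + (0.045·101.9)²) = √(81.30485 + 21.02681) = 10.116 km
N5: √((-0.036·111.32)² + (0.043·101.9)²) = √(16.06022 + 19.19929) = 5.938 km
N6: √((-0.009·111.32)² + (-0.020·101.9)²) = √(1.00376 + 4.15344) = 2.271 km
N7: √((-0.062·111.32)² + (-0.091·101.9)²) = √(47.63540 + 85.98667) = 11.560 km
N8: √((0.040·111.32)² + (0.065·101.9)²) = √(19.82743 + 43.87075) = 7.981 km
N9: √((-0.033·111.32)² + (0.068·101.9)²) = √(13.49504 + 48.01381) = 7.843 km
Minimum: N6 at 2.271 km.

N6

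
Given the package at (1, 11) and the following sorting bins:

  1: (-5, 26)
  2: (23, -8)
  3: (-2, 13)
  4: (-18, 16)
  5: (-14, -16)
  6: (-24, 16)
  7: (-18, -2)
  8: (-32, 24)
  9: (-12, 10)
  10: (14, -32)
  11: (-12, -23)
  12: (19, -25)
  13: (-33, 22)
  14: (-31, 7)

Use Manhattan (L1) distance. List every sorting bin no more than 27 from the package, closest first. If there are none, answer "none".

3, 9, 1, 4

Distances from (1, 11):
1: |-6| + |15| = 6 + 15 = 21
2: |22| + |-19| = 22 + 19 = 41
3: |-3| + |2| = 3 + 2 = 5
4: |-19| + |5| = 19 + 5 = 24
5: |-15| + |-27| = 15 + 27 = 42
6: |-25| + |5| = 25 + 5 = 30
7: |-19| + |-13| = 19 + 13 = 32
8: |-33| + |13| = 33 + 13 = 46
9: |-13| + |-1| = 13 + 1 = 14
10: |13| + |-43| = 13 + 43 = 56
11: |-13| + |-34| = 13 + 34 = 47
12: |18| + |-36| = 18 + 36 = 54
13: |-34| + |11| = 34 + 11 = 45
14: |-32| + |-4| = 32 + 4 = 36
Threshold 27: 3 (5), 9 (14), 1 (21), 4 (24) are within range.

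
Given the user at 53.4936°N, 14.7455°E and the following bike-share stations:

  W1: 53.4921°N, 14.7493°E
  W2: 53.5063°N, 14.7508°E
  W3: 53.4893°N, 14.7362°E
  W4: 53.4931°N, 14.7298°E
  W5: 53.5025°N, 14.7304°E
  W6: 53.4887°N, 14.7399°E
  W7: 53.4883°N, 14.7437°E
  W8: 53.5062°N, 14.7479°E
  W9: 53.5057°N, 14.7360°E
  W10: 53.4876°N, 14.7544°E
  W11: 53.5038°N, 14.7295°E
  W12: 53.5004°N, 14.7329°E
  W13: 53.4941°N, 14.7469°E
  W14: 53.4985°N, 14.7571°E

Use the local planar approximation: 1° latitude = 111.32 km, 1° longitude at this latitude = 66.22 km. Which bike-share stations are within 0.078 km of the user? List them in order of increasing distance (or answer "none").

none

Distances from 53.4936°N, 14.7455°E:
W1: 0.3020 km
W2: 1.4567 km
W3: 0.7800 km
W4: 1.0411 km
W5: 1.4076 km
W6: 0.6596 km
W7: 0.6019 km
W8: 1.4116 km
W9: 1.4866 km
W10: 0.8908 km
W11: 1.5530 km
W12: 1.1266 km
W13: 0.1081 km
W14: 0.9421 km
Threshold 0.078 km: none within range.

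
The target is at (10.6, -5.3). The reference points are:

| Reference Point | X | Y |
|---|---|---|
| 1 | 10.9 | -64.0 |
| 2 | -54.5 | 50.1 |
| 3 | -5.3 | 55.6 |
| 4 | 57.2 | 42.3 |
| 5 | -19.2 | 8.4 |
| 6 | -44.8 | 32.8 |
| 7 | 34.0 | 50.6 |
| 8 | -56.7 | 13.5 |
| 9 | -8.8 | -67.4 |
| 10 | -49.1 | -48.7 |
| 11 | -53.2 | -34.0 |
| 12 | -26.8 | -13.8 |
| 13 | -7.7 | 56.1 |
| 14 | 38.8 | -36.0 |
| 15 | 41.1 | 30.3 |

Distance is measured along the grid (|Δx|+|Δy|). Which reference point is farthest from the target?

Distances from (10.6, -5.3):
1: 59.0
2: 120.5
3: 76.8
4: 94.2
5: 43.5
6: 93.5
7: 79.3
8: 86.1
9: 81.5
10: 103.1
11: 92.5
12: 45.9
13: 79.7
14: 58.9
15: 66.1
Maximum: 2 at 120.5.

2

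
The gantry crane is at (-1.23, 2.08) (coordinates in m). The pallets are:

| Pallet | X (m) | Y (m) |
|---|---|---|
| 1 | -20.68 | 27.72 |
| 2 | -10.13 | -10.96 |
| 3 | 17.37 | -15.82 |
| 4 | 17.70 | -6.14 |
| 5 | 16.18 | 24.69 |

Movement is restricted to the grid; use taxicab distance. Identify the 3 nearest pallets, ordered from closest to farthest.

Distances from (-1.23, 2.08):
1: |-19.45| + |25.64| = 19.45 + 25.64 = 45.09 m
2: |-8.90| + |-13.04| = 8.90 + 13.04 = 21.94 m
3: |18.60| + |-17.90| = 18.60 + 17.90 = 36.50 m
4: |18.93| + |-8.22| = 18.93 + 8.22 = 27.15 m
5: |17.41| + |22.61| = 17.41 + 22.61 = 40.02 m
Sorted: 2 (21.94 m) < 4 (27.15 m) < 3 (36.50 m) < 5 (40.02 m) < 1 (45.09 m)

2, 4, 3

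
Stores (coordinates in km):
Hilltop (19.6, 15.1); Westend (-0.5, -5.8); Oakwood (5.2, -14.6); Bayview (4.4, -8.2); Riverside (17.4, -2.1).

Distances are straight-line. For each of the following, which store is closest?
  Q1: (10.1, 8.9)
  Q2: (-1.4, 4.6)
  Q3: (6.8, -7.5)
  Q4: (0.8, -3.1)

Q1→Hilltop; Q2→Westend; Q3→Bayview; Q4→Westend

Q1 at (10.1, 8.9):
  Hilltop: 11.3 km
  Westend: 18.1 km
  Oakwood: 24.0 km
  Bayview: 18.0 km
  Riverside: 13.2 km
  → nearest: Hilltop (11.3 km)
Q2 at (-1.4, 4.6):
  Hilltop: 23.5 km
  Westend: 10.4 km
  Oakwood: 20.3 km
  Bayview: 14.1 km
  Riverside: 20.0 km
  → nearest: Westend (10.4 km)
Q3 at (6.8, -7.5):
  Hilltop: 26.0 km
  Westend: 7.5 km
  Oakwood: 7.3 km
  Bayview: 2.5 km
  Riverside: 11.9 km
  → nearest: Bayview (2.5 km)
Q4 at (0.8, -3.1):
  Hilltop: 26.2 km
  Westend: 3.0 km
  Oakwood: 12.3 km
  Bayview: 6.2 km
  Riverside: 16.6 km
  → nearest: Westend (3.0 km)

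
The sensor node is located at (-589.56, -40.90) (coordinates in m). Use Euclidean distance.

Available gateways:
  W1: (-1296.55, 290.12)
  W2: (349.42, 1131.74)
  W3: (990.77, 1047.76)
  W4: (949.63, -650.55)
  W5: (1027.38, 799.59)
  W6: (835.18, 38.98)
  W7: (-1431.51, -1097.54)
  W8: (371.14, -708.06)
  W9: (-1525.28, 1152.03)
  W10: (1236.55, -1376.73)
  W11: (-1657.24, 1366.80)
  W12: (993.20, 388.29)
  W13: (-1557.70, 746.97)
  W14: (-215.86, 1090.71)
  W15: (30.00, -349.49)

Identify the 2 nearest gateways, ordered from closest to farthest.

Distances from (-589.56, -40.90):
W1: 780.65 m
W2: 1502.25 m
W3: 1919.02 m
W4: 1655.53 m
W5: 1822.34 m
W6: 1426.98 m
W7: 1351.06 m
W8: 1169.64 m
W9: 1516.13 m
W10: 2262.55 m
W11: 1766.79 m
W12: 1639.92 m
W13: 1248.21 m
W14: 1191.72 m
W15: 692.16 m
Sorted: W15 (692.16 m) < W1 (780.65 m) < W8 (1169.64 m) < W14 (1191.72 m) < …

W15, W1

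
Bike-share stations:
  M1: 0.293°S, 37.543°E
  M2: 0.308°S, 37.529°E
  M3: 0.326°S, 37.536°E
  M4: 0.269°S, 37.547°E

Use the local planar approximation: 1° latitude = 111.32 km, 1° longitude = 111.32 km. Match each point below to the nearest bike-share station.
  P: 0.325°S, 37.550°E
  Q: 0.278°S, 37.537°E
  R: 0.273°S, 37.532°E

P at 0.325°S, 37.550°E:
  M1: √((0.032·111.32)² + (-0.007·111.32)²) = √(12.68955 + 0.60721) = 3.646 km
  M2: √((0.017·111.32)² + (-0.021·111.32)²) = √(3.58133 + 5.46493) = 3.008 km
  M3: √((-0.001·111.32)² + (-0.014·111.32)²) = √(0.01239 + 2.42886) = 1.562 km
  M4: √((0.056·111.32)² + (-0.003·111.32)²) = √(38.86176 + 0.11153) = 6.243 km
  → nearest: M3 (1.562 km)
Q at 0.278°S, 37.537°E:
  M1: √((-0.015·111.32)² + (0.006·111.32)²) = √(2.78823 + 0.44612) = 1.798 km
  M2: √((-0.030·111.32)² + (-0.008·111.32)²) = √(11.15293 + 0.79310) = 3.456 km
  M3: √((-0.048·111.32)² + (-0.001·111.32)²) = √(28.55150 + 0.01239) = 5.345 km
  M4: √((0.009·111.32)² + (0.010·111.32)²) = √(1.00376 + 1.23921) = 1.498 km
  → nearest: M4 (1.498 km)
R at 0.273°S, 37.532°E:
  M1: √((-0.020·111.32)² + (0.011·111.32)²) = √(4.95686 + 1.49945) = 2.541 km
  M2: √((-0.035·111.32)² + (-0.003·111.32)²) = √(15.18037 + 0.11153) = 3.910 km
  M3: √((-0.053·111.32)² + (0.004·111.32)²) = √(34.80953 + 0.19827) = 5.917 km
  M4: √((0.004·111.32)² + (0.015·111.32)²) = √(0.19827 + 2.78823) = 1.728 km
  → nearest: M4 (1.728 km)

P→M3; Q→M4; R→M4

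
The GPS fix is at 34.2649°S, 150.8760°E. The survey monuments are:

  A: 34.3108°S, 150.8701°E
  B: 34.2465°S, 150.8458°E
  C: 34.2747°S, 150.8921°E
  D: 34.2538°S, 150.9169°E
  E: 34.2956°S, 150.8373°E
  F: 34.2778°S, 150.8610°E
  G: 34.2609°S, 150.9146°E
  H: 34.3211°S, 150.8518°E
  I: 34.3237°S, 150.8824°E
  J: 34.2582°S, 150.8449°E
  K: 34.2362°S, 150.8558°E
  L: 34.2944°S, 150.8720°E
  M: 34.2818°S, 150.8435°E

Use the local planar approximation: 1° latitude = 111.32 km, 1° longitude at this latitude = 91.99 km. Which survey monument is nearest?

Distances from 34.2649°S, 150.8760°E:
A: 5.1383 km
B: 3.4516 km
C: 1.8395 km
D: 3.9601 km
E: 4.9349 km
F: 1.9915 km
G: 3.5786 km
H: 6.6405 km
I: 6.5720 km
J: 2.9565 km
K: 3.6960 km
L: 3.3045 km
M: 3.5323 km
Minimum: C at 1.8395 km.

C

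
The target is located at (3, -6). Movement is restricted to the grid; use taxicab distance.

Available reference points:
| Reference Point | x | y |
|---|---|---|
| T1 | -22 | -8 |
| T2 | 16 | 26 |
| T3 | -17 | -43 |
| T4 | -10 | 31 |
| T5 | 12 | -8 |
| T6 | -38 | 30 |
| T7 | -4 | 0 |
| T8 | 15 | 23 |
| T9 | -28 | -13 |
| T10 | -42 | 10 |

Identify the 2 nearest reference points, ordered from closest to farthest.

T5, T7

Distances from (3, -6):
T1: 27
T2: 45
T3: 57
T4: 50
T5: 11
T6: 77
T7: 13
T8: 41
T9: 38
T10: 61
Sorted: T5 (11) < T7 (13) < T1 (27) < T9 (38) < …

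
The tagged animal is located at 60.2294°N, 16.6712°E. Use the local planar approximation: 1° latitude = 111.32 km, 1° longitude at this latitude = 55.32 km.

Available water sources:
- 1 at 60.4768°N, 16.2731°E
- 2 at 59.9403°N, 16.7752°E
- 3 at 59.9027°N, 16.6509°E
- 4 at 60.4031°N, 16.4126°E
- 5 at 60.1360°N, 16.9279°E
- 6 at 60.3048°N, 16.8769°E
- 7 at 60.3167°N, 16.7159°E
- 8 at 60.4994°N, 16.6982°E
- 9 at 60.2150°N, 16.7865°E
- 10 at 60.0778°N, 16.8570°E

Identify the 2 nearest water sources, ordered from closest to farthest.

9, 7

Distances from 60.2294°N, 16.6712°E:
1: 35.2632 km
2: 32.6928 km
3: 36.3856 km
4: 24.0530 km
5: 17.6001 km
6: 14.1400 km
7: 10.0279 km
8: 30.0935 km
9: 6.5767 km
10: 19.7598 km
Sorted: 9 (6.5767 km) < 7 (10.0279 km) < 6 (14.1400 km) < 5 (17.6001 km) < …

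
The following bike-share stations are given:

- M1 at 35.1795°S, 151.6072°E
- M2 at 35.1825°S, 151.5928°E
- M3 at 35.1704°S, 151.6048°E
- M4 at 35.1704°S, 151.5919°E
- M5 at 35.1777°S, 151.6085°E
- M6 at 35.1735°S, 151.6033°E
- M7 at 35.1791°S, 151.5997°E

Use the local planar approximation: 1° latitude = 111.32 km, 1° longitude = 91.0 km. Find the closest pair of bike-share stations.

M1 and M5

Pairwise distances:
M1–M2: 1.3523 km
M1–M3: 1.0363 km
M1–M4: 1.7218 km
M1–M5: 0.2327 km
M1–M6: 0.7564 km
M1–M7: 0.6840 km
M2–M3: 1.7340 km
M2–M4: 1.3495 km
M2–M5: 1.5254 km
M2–M6: 1.3845 km
M2–M7: 0.7332 km
M3–M4: 1.1739 km
M3–M5: 0.8796 km
M3–M6: 0.3711 km
M3–M7: 1.0739 km
M4–M5: 1.7153 km
M4–M6: 1.0933 km
M4–M7: 1.2007 km
M5–M6: 0.6652 km
M5–M7: 0.8158 km
M6–M7: 0.7042 km
Closest pair: M1–M5 at 0.2327 km.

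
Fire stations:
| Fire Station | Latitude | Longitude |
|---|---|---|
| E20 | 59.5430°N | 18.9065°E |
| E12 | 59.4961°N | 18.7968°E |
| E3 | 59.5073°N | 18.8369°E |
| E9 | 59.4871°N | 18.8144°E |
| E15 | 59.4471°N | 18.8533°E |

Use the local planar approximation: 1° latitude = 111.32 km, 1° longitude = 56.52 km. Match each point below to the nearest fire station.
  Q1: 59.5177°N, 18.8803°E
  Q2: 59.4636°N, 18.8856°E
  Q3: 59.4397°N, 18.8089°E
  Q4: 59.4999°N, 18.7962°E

Q1→E3; Q2→E15; Q3→E15; Q4→E12

Q1 at 59.5177°N, 18.8803°E:
  E20: √((0.0253·111.32)² + (0.0262·56.52)²) = √(7.932086 + 2.192840) = 3.1820 km
  E12: √((-0.0216·111.32)² + (-0.0835·56.52)²) = √(5.781678 + 22.272925) = 5.2967 km
  E3: √((-0.0104·111.32)² + (-0.0434·56.52)²) = √(1.340334 + 6.017052) = 2.7125 km
  E9: √((-0.0306·111.32)² + (-0.0659·56.52)²) = √(11.603506 + 13.873152) = 5.0474 km
  E15: √((-0.0706·111.32)² + (-0.0270·56.52)²) = √(61.766899 + 2.328798) = 8.0060 km
  → nearest: E3 (2.7125 km)
Q2 at 59.4636°N, 18.8856°E:
  E20: √((0.0794·111.32)² + (0.0209·56.52)²) = √(78.124527 + 1.395394) = 8.9174 km
  E12: √((0.0325·111.32)² + (-0.0888·56.52)²) = √(13.089200 + 25.190120) = 6.1870 km
  E3: √((0.0437·111.32)² + (-0.0487·56.52)²) = √(23.665150 + 7.576388) = 5.5894 km
  E9: √((0.0235·111.32)² + (-0.0712·56.52)²) = √(6.843561 + 16.194379) = 4.7998 km
  E15: √((-0.0165·111.32)² + (-0.0323·56.52)²) = √(3.373761 + 3.332801) = 2.5897 km
  → nearest: E15 (2.5897 km)
Q3 at 59.4397°N, 18.8089°E:
  E20: √((0.1033·111.32)² + (0.0976·56.52)²) = √(132.235188 + 30.430139) = 12.7540 km
  E12: √((0.0564·111.32)² + (-0.0121·56.52)²) = √(39.418909 + 0.467708) = 6.3156 km
  E3: √((0.0676·111.32)² + (0.0280·56.52)²) = √(56.629117 + 2.504496) = 7.6898 km
  E9: √((0.0474·111.32)² + (0.0055·56.52)²) = √(27.842170 + 0.096634) = 5.2857 km
  E15: √((0.0074·111.32)² + (0.0444·56.52)²) = √(0.678594 + 6.297530) = 2.6412 km
  → nearest: E15 (2.6412 km)
Q4 at 59.4999°N, 18.7962°E:
  E20: √((0.0431·111.32)² + (0.1103·56.52)²) = √(23.019768 + 38.864701) = 7.8667 km
  E12: √((-0.0038·111.32)² + (0.0006·56.52)²) = √(0.178943 + 0.001150) = 0.4244 km
  E3: √((0.0074·111.32)² + (0.0407·56.52)²) = √(0.678594 + 5.291675) = 2.4434 km
  E9: √((-0.0128·111.32)² + (0.0182·56.52)²) = √(2.030329 + 1.058150) = 1.7574 km
  E15: √((-0.0528·111.32)² + (0.0571·56.52)²) = √(34.547310 + 10.415414) = 6.7054 km
  → nearest: E12 (0.4244 km)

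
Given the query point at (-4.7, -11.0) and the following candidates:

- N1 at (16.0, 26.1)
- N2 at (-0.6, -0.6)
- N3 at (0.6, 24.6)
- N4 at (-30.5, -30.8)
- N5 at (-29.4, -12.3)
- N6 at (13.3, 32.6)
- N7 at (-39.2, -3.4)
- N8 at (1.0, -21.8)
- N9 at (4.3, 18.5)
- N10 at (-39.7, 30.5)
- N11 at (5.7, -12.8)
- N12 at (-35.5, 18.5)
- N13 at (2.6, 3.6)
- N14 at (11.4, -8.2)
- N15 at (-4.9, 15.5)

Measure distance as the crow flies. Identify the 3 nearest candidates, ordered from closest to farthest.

N11, N2, N8

Distances from (-4.7, -11.0):
N1: √((20.7)² + (37.1)²) = √(428.4900 + 1376.4100) = 42.48
N2: √((4.1)² + (10.4)²) = √(16.8100 + 108.1600) = 11.18
N3: √((5.3)² + (35.6)²) = √(28.0900 + 1267.3600) = 35.99
N4: √((-25.8)² + (-19.8)²) = √(665.6400 + 392.0400) = 32.52
N5: √((-24.7)² + (-1.3)²) = √(610.0900 + 1.6900) = 24.73
N6: √((18.0)² + (43.6)²) = √(324.0000 + 1900.9600) = 47.17
N7: √((-34.5)² + (7.6)²) = √(1190.2500 + 57.7600) = 35.33
N8: √((5.7)² + (-10.8)²) = √(32.4900 + 116.6400) = 12.21
N9: √((9.0)² + (29.5)²) = √(81.0000 + 870.2500) = 30.84
N10: √((-35.0)² + (41.5)²) = √(1225.0000 + 1722.2500) = 54.29
N11: √((10.4)² + (-1.8)²) = √(108.1600 + 3.2400) = 10.55
N12: √((-30.8)² + (29.5)²) = √(948.6400 + 870.2500) = 42.65
N13: √((7.3)² + (14.6)²) = √(53.2900 + 213.1600) = 16.32
N14: √((16.1)² + (2.8)²) = √(259.2100 + 7.8400) = 16.34
N15: √((-0.2)² + (26.5)²) = √(0.0400 + 702.2500) = 26.50
Sorted: N11 (10.55) < N2 (11.18) < N8 (12.21) < N13 (16.32) < N14 (16.34) < …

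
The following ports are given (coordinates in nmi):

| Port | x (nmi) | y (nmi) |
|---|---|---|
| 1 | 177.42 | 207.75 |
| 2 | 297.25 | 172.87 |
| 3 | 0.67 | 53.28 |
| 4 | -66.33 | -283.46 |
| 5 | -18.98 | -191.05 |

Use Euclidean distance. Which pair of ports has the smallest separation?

4 and 5

Pairwise distances:
4–5: √((47.35)² + (92.41)²) = √(2242.0225 + 8539.6081) = 103.83 nmi
1–2: √((119.83)² + (-34.88)²) = √(14359.2289 + 1216.6144) = 124.80 nmi
1–3: √((-176.75)² + (-154.47)²) = √(31240.5625 + 23860.9809) = 234.74 nmi
3–5: √((-19.65)² + (-244.33)²) = √(386.1225 + 59697.1489) = 245.12 nmi
2–3: √((-296.58)² + (-119.59)²) = √(87959.6964 + 14301.7681) = 319.78 nmi
3–4: √((-67.00)² + (-336.74)²) = √(4489.0000 + 113393.8276) = 343.34 nmi
1–5: √((-196.40)² + (-398.80)²) = √(38572.9600 + 159041.4400) = 444.54 nmi
2–5: √((-316.23)² + (-363.92)²) = √(100001.4129 + 132437.7664) = 482.12 nmi
1–4: √((-243.75)² + (-491.21)²) = √(59414.0625 + 241287.2641) = 548.36 nmi
2–4: √((-363.58)² + (-456.33)²) = √(132190.4164 + 208237.0689) = 583.46 nmi
Closest pair: 4–5 at 103.83 nmi.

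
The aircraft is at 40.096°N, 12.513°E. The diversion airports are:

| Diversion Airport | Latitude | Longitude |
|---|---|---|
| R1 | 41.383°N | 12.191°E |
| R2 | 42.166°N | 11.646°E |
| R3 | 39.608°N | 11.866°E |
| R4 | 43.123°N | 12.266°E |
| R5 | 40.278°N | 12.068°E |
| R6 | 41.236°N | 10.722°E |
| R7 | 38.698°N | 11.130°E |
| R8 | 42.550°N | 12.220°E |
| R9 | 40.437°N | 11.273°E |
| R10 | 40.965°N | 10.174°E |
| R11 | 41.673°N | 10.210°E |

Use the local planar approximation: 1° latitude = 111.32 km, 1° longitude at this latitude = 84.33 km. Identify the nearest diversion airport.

Distances from 40.096°N, 12.513°E:
R1: 145.819 km
R2: 241.754 km
R3: 76.994 km
R4: 337.609 km
R5: 42.647 km
R6: 197.272 km
R7: 194.477 km
R8: 274.294 km
R9: 111.246 km
R10: 219.692 km
R11: 261.795 km
Minimum: R5 at 42.647 km.

R5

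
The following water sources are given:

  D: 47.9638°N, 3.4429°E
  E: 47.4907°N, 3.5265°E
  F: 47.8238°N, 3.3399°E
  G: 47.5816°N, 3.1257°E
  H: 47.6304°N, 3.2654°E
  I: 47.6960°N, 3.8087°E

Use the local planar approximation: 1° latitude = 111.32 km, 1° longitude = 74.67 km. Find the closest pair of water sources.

G and H

Pairwise distances:
D–E: 53.0342 km
D–F: 17.3792 km
D–G: 48.6950 km
D–H: 39.4097 km
D–I: 40.4326 km
E–F: 39.6121 km
E–G: 31.5921 km
E–H: 24.9390 km
E–I: 31.0858 km
F–G: 31.3489 km
F–H: 22.2364 km
F–I: 37.7858 km
G–H: 11.7612 km
G–I: 52.5656 km
H–I: 41.2202 km
Closest pair: G–H at 11.7612 km.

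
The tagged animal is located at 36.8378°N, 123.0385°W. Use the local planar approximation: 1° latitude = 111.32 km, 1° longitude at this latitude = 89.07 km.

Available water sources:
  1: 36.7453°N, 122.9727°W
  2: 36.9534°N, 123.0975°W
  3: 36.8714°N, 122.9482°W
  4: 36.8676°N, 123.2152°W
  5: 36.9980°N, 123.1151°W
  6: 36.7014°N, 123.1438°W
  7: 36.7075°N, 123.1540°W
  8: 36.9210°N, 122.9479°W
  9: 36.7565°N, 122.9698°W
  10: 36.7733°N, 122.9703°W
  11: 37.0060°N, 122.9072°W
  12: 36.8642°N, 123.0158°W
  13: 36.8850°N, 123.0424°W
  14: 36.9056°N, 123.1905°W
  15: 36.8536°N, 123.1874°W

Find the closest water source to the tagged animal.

Distances from 36.8378°N, 123.0385°W:
1: 11.8482 km
2: 13.9003 km
3: 8.8702 km
4: 16.0845 km
5: 19.0940 km
6: 17.8472 km
7: 17.7828 km
8: 12.2842 km
9: 10.9248 km
10: 9.4050 km
11: 22.0762 km
12: 3.5672 km
13: 5.2658 km
14: 15.5003 km
15: 13.3786 km
Minimum: 12 at 3.5672 km.

12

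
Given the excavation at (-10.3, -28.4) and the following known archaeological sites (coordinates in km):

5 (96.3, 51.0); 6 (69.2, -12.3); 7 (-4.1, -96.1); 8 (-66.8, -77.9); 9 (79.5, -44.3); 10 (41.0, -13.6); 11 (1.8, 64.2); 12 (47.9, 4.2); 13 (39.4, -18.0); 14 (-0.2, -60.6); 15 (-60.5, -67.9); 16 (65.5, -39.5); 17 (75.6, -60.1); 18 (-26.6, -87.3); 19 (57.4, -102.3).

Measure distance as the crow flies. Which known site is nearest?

14

Distances from (-10.3, -28.4):
5: 132.9 km
6: 81.1 km
7: 68.0 km
8: 75.1 km
9: 91.2 km
10: 53.4 km
11: 93.4 km
12: 66.7 km
13: 50.8 km
14: 33.7 km
15: 63.9 km
16: 76.6 km
17: 91.6 km
18: 61.1 km
19: 100.2 km
Minimum: 14 at 33.7 km.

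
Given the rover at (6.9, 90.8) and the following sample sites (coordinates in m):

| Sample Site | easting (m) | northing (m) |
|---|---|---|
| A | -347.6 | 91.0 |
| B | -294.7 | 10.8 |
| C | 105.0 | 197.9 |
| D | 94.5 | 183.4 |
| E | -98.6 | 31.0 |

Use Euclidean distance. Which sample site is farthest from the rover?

Distances from (6.9, 90.8):
A: √((-354.5)² + (0.2)²) = √(125670.250 + 0.040) = 354.5 m
B: √((-301.6)² + (-80.0)²) = √(90962.560 + 6400.000) = 312.0 m
C: √((98.1)² + (107.1)²) = √(9623.610 + 11470.410) = 145.2 m
D: √((87.6)² + (92.6)²) = √(7673.760 + 8574.760) = 127.5 m
E: √((-105.5)² + (-59.8)²) = √(11130.250 + 3576.040) = 121.3 m
Maximum: A at 354.5 m.

A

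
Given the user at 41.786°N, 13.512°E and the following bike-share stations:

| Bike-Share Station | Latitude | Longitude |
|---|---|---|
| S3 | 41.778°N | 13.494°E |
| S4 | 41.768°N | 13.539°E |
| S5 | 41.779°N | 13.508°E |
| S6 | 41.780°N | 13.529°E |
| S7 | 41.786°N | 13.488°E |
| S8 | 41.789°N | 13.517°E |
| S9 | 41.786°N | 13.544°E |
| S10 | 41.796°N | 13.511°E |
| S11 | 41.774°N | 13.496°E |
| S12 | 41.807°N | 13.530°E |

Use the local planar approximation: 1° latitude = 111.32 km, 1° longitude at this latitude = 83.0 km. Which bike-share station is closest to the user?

S8

Distances from 41.786°N, 13.512°E:
S3: √((-0.008·111.32)² + (-0.018·83.0)²) = √(0.79310 + 2.23204) = 1.739 km
S4: √((-0.018·111.32)² + (0.027·83.0)²) = √(4.01505 + 5.02208) = 3.006 km
S5: √((-0.007·111.32)² + (-0.004·83.0)²) = √(0.60721 + 0.11022) = 0.847 km
S6: √((-0.006·111.32)² + (0.017·83.0)²) = √(0.44612 + 1.99092) = 1.561 km
S7: √((0.000·111.32)² + (-0.024·83.0)²) = √(0.00000 + 3.96806) = 1.992 km
S8: √((0.003·111.32)² + (0.005·83.0)²) = √(0.11153 + 0.17222) = 0.533 km
S9: √((0.000·111.32)² + (0.032·83.0)²) = √(0.00000 + 7.05434) = 2.656 km
S10: √((0.010·111.32)² + (-0.001·83.0)²) = √(1.23921 + 0.00689) = 1.116 km
S11: √((-0.012·111.32)² + (-0.016·83.0)²) = √(1.78447 + 1.76358) = 1.884 km
S12: √((0.021·111.32)² + (0.018·83.0)²) = √(5.46493 + 2.23204) = 2.774 km
Minimum: S8 at 0.533 km.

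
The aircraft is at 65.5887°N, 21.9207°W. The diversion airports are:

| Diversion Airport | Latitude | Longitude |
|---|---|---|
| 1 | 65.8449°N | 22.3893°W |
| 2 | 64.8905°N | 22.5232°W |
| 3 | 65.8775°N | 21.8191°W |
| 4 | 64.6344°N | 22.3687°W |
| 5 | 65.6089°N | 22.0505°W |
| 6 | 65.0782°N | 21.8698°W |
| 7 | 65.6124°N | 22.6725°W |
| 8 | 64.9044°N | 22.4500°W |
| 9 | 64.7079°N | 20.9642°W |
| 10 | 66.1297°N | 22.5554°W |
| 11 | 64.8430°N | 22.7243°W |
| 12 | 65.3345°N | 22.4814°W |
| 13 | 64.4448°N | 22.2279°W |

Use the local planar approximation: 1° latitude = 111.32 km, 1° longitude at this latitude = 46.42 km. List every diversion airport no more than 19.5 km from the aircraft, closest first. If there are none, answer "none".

5

Distances from 65.5887°N, 21.9207°W:
1: √((0.2562·111.32)² + (-0.4686·46.42)²) = √(813.400895 + 473.167428) = 35.8688 km
2: √((-0.6982·111.32)² + (-0.6025·46.42)²) = √(6040.961728 + 782.211821) = 82.6025 km
3: √((0.2888·111.32)² + (0.1016·46.42)²) = √(1033.572089 + 22.243222) = 32.4933 km
4: √((-0.9543·111.32)² + (-0.4480·46.42)²) = √(11285.381450 + 432.480271) = 108.2491 km
5: √((0.0202·111.32)² + (-0.1298·46.42)²) = √(5.056490 + 36.304433) = 6.4312 km
6: √((-0.5105·111.32)² + (0.0509·46.42)²) = √(3229.519329 + 5.582720) = 56.8780 km
7: √((0.0237·111.32)² + (-0.7518·46.42)²) = √(6.960542 + 1217.909211) = 34.9981 km
8: √((-0.6843·111.32)² + (-0.5293·46.42)²) = √(5802.825025 + 603.690109) = 80.0407 km
9: √((-0.8808·111.32)² + (0.9565·46.42)²) = √(9613.931142 + 1971.424825) = 107.6353 km
10: √((0.5410·111.32)² + (-0.6347·46.42)²) = √(3626.944630 + 868.055052) = 67.0448 km
11: √((-0.7457·111.32)² + (-0.8036·46.42)²) = √(6890.879912 + 1391.522165) = 91.0077 km
12: √((-0.2542·111.32)² + (-0.5607·46.42)²) = √(800.750996 + 677.440855) = 38.4473 km
13: √((-1.1439·111.32)² + (-0.3072·46.42)²) = √(16215.207678 + 203.353989) = 128.1349 km
Threshold 19.5 km: 5 (6.4312 km) is within range.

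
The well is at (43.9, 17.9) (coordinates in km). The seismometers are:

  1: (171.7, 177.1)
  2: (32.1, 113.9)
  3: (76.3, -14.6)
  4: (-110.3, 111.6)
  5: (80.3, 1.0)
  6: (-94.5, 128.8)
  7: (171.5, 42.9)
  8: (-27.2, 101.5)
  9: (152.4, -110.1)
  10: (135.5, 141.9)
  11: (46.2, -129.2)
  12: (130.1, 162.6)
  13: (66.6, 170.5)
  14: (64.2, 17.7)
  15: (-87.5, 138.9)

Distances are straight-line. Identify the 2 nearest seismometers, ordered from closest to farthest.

Distances from (43.9, 17.9):
1: √((127.8)² + (159.2)²) = √(16332.840 + 25344.640) = 204.2 km
2: √((-11.8)² + (96.0)²) = √(139.240 + 9216.000) = 96.7 km
3: √((32.4)² + (-32.5)²) = √(1049.760 + 1056.250) = 45.9 km
4: √((-154.2)² + (93.7)²) = √(23777.640 + 8779.690) = 180.4 km
5: √((36.4)² + (-16.9)²) = √(1324.960 + 285.610) = 40.1 km
6: √((-138.4)² + (110.9)²) = √(19154.560 + 12298.810) = 177.4 km
7: √((127.6)² + (25.0)²) = √(16281.760 + 625.000) = 130.0 km
8: √((-71.1)² + (83.6)²) = √(5055.210 + 6988.960) = 109.7 km
9: √((108.5)² + (-128.0)²) = √(11772.250 + 16384.000) = 167.8 km
10: √((91.6)² + (124.0)²) = √(8390.560 + 15376.000) = 154.2 km
11: √((2.3)² + (-147.1)²) = √(5.290 + 21638.410) = 147.1 km
12: √((86.2)² + (144.7)²) = √(7430.440 + 20938.090) = 168.4 km
13: √((22.7)² + (152.6)²) = √(515.290 + 23286.760) = 154.3 km
14: √((20.3)² + (-0.2)²) = √(412.090 + 0.040) = 20.3 km
15: √((-131.4)² + (121.0)²) = √(17265.960 + 14641.000) = 178.6 km
Sorted: 14 (20.3 km) < 5 (40.1 km) < 3 (45.9 km) < 2 (96.7 km) < …

14, 5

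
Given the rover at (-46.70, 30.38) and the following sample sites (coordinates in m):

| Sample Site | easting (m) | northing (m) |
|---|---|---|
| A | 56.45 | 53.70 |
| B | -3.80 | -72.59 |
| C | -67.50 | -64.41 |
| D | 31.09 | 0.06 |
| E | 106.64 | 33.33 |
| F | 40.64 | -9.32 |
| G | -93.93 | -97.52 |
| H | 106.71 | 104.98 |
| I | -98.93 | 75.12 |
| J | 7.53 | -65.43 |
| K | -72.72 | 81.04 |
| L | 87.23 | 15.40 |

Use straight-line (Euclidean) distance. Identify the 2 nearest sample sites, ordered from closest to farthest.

K, I

Distances from (-46.70, 30.38):
A: 105.75 m
B: 111.55 m
C: 97.05 m
D: 83.49 m
E: 153.37 m
F: 95.94 m
G: 136.34 m
H: 170.59 m
I: 68.77 m
J: 110.09 m
K: 56.95 m
L: 134.77 m
Sorted: K (56.95 m) < I (68.77 m) < D (83.49 m) < F (95.94 m) < …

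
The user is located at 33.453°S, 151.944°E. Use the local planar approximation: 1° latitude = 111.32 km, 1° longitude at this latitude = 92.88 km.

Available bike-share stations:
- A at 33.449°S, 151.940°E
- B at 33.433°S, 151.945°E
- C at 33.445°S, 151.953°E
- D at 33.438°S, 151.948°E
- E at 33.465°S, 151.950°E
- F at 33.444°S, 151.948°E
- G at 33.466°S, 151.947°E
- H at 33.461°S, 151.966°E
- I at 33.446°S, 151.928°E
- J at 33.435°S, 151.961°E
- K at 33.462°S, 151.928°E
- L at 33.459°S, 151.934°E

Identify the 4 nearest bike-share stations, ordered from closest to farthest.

Distances from 33.453°S, 151.944°E:
A: 0.580 km
B: 2.228 km
C: 1.221 km
D: 1.711 km
E: 1.447 km
F: 1.069 km
G: 1.474 km
H: 2.229 km
I: 1.678 km
J: 2.551 km
K: 1.792 km
L: 1.144 km
Sorted: A (0.580 km) < F (1.069 km) < L (1.144 km) < C (1.221 km) < E (1.447 km) < G (1.474 km) < …

A, F, L, C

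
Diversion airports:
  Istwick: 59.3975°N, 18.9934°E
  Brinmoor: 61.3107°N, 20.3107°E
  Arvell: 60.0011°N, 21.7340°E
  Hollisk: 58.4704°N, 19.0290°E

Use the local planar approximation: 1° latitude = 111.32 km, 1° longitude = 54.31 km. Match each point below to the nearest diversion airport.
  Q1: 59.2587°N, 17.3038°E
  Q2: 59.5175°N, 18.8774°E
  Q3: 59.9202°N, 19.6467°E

Q1→Istwick; Q2→Istwick; Q3→Istwick

Q1 at 59.2587°N, 17.3038°E:
  Istwick: 93.0539 km
  Brinmoor: 280.7990 km
  Arvell: 254.4020 km
  Hollisk: 128.3727 km
  → nearest: Istwick (93.0539 km)
Q2 at 59.5175°N, 18.8774°E:
  Istwick: 14.7694 km
  Brinmoor: 214.2597 km
  Arvell: 164.2168 km
  Hollisk: 116.8536 km
  → nearest: Istwick (14.7694 km)
Q3 at 59.9202°N, 19.6467°E:
  Istwick: 68.1513 km
  Brinmoor: 158.9357 km
  Arvell: 113.7184 km
  Hollisk: 164.8415 km
  → nearest: Istwick (68.1513 km)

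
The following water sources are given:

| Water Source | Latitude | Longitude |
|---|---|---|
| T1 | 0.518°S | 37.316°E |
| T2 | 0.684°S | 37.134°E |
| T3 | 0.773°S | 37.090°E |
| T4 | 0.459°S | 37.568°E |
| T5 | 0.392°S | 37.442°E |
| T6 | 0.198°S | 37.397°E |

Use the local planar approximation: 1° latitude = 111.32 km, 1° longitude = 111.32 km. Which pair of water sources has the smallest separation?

Pairwise distances:
T2–T3: 11.052 km
T4–T5: 15.886 km
T1–T5: 19.836 km
T5–T6: 22.169 km
T1–T2: 27.422 km
T1–T4: 28.811 km
T4–T6: 34.735 km
T1–T6: 36.746 km
T1–T3: 37.931 km
T2–T5: 47.246 km
T2–T4: 54.420 km
T3–T5: 57.743 km
T2–T6: 61.515 km
T3–T4: 63.665 km
T3–T6: 72.561 km
Closest pair: T2–T3 at 11.052 km.

T2 and T3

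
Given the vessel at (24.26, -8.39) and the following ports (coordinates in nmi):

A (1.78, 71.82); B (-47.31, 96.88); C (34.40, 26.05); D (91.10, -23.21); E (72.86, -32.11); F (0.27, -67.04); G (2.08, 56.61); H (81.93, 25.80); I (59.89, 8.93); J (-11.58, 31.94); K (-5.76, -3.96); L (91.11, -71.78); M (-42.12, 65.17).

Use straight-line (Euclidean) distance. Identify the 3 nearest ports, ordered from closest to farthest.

Distances from (24.26, -8.39):
A: 83.30 nmi
B: 127.30 nmi
C: 35.90 nmi
D: 68.46 nmi
E: 54.08 nmi
F: 63.37 nmi
G: 68.68 nmi
H: 67.04 nmi
I: 39.62 nmi
J: 53.95 nmi
K: 30.35 nmi
L: 92.13 nmi
M: 99.08 nmi
Sorted: K (30.35 nmi) < C (35.90 nmi) < I (39.62 nmi) < J (53.95 nmi) < E (54.08 nmi) < …

K, C, I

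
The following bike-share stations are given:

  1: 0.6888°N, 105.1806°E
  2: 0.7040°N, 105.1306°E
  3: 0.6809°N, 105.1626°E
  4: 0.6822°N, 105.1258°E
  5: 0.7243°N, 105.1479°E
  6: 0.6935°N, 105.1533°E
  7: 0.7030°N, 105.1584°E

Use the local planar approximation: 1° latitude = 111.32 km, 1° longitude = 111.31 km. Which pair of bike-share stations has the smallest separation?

6 and 7

Pairwise distances:
1–2: 5.8170 km
1–3: 2.1881 km
1–4: 6.1439 km
1–5: 5.3727 km
1–6: 3.0835 km
1–7: 2.9334 km
2–3: 4.3932 km
2–4: 2.4849 km
2–5: 2.9690 km
2–6: 2.7840 km
2–7: 3.0964 km
3–4: 4.0988 km
3–5: 5.1009 km
3–6: 1.7433 km
3–7: 2.5042 km
4–5: 5.2929 km
4–6: 3.3094 km
4–7: 4.3045 km
5–6: 3.4809 km
5–7: 2.6435 km
6–7: 1.2003 km
Closest pair: 6–7 at 1.2003 km.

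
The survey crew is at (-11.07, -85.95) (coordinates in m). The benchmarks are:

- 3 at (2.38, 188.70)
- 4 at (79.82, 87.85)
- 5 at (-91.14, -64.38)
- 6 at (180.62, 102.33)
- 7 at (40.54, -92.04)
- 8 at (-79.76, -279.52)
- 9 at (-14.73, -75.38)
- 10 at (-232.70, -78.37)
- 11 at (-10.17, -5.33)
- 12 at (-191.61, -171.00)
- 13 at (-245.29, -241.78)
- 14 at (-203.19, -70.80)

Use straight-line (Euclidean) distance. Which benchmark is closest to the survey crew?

Distances from (-11.07, -85.95):
3: 274.98 m
4: 196.13 m
5: 82.92 m
6: 268.69 m
7: 51.97 m
8: 205.40 m
9: 11.19 m
10: 221.76 m
11: 80.63 m
12: 199.57 m
13: 281.32 m
14: 192.72 m
Minimum: 9 at 11.19 m.

9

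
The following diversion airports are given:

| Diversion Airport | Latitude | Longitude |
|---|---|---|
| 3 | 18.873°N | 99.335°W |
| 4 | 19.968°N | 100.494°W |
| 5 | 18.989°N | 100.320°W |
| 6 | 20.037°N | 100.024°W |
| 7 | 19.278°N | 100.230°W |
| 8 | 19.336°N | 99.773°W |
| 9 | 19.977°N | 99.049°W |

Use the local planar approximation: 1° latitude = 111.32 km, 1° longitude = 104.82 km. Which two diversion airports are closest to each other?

5 and 7

Pairwise distances:
5–7: 33.526 km
7–8: 48.336 km
4–6: 49.861 km
3–8: 69.024 km
5–8: 69.135 km
4–7: 81.644 km
6–8: 82.351 km
6–7: 87.207 km
6–9: 102.418 km
4–8: 103.254 km
3–5: 104.052 km
3–7: 104.085 km
8–9: 104.168 km
4–5: 110.498 km
5–6: 120.719 km
3–9: 126.501 km
7–9: 146.217 km
3–6: 148.344 km
4–9: 151.468 km
3–4: 172.097 km
5–9: 172.759 km
Closest pair: 5–7 at 33.526 km.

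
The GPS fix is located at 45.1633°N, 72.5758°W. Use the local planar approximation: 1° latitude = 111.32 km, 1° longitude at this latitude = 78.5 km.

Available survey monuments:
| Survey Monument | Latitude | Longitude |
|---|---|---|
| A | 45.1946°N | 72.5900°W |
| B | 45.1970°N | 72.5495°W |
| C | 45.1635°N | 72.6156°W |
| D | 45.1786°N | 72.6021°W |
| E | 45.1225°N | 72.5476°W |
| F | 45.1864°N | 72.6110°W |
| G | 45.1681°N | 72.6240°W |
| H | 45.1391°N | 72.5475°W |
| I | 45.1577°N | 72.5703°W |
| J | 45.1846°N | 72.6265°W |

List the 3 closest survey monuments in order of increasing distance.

I, D, C

Distances from 45.1633°N, 72.5758°W:
A: √((0.0313·111.32)² + (-0.0142·78.5)²) = √(12.140458 + 1.242556) = 3.6583 km
B: √((0.0337·111.32)² + (0.0263·78.5)²) = √(14.073632 + 4.262367) = 4.2821 km
C: √((0.0002·111.32)² + (-0.0398·78.5)²) = √(0.000496 + 9.761250) = 3.1244 km
D: √((0.0153·111.32)² + (-0.0263·78.5)²) = √(2.900877 + 4.262367) = 2.6764 km
E: √((-0.0408·111.32)² + (0.0282·78.5)²) = √(20.628456 + 4.900468) = 5.0526 km
F: √((0.0231·111.32)² + (-0.0352·78.5)²) = √(6.612571 + 7.635274) = 3.7746 km
G: √((0.0048·111.32)² + (-0.0482·78.5)²) = √(0.285515 + 14.316386) = 3.8212 km
H: √((-0.0242·111.32)² + (0.0283·78.5)²) = √(7.257334 + 4.935284) = 3.4918 km
I: √((-0.0056·111.32)² + (0.0055·78.5)²) = √(0.388618 + 0.186408) = 0.7583 km
J: √((0.0213·111.32)² + (-0.0507·78.5)²) = √(5.622191 + 15.840002) = 4.6327 km
Sorted: I (0.7583 km) < D (2.6764 km) < C (3.1244 km) < H (3.4918 km) < A (3.6583 km) < …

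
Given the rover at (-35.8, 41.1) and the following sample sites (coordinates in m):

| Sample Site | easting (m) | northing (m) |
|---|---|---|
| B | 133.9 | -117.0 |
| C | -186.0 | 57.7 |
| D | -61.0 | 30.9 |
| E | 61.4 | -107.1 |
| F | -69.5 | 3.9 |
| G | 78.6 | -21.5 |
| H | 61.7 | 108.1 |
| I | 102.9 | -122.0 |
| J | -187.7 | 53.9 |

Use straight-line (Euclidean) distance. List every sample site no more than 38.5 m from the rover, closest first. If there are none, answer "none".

D

Distances from (-35.8, 41.1):
B: √((169.7)² + (-158.1)²) = √(28798.090 + 24995.610) = 231.9 m
C: √((-150.2)² + (16.6)²) = √(22560.040 + 275.560) = 151.1 m
D: √((-25.2)² + (-10.2)²) = √(635.040 + 104.040) = 27.2 m
E: √((97.2)² + (-148.2)²) = √(9447.840 + 21963.240) = 177.2 m
F: √((-33.7)² + (-37.2)²) = √(1135.690 + 1383.840) = 50.2 m
G: √((114.4)² + (-62.6)²) = √(13087.360 + 3918.760) = 130.4 m
H: √((97.5)² + (67.0)²) = √(9506.250 + 4489.000) = 118.3 m
I: √((138.7)² + (-163.1)²) = √(19237.690 + 26601.610) = 214.1 m
J: √((-151.9)² + (12.8)²) = √(23073.610 + 163.840) = 152.4 m
Threshold 38.5 m: D (27.2 m) is within range.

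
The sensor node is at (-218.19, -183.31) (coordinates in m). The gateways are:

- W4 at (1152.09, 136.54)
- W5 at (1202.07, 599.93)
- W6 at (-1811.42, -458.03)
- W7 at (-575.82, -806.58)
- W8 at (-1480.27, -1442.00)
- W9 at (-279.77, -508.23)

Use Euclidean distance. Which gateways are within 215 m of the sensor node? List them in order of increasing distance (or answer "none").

none

Distances from (-218.19, -183.31):
W4: √((1370.28)² + (319.85)²) = √(1877667.2784 + 102304.0225) = 1407.11 m
W5: √((1420.26)² + (783.24)²) = √(2017138.4676 + 613464.8976) = 1621.91 m
W6: √((-1593.23)² + (-274.72)²) = √(2538381.8329 + 75471.0784) = 1616.74 m
W7: √((-357.63)² + (-623.27)²) = √(127899.2169 + 388465.4929) = 718.59 m
W8: √((-1262.08)² + (-1258.69)²) = √(1592845.9264 + 1584300.5161) = 1782.46 m
W9: √((-61.58)² + (-324.92)²) = √(3792.0964 + 105573.0064) = 330.70 m
Threshold 215 m: none within range.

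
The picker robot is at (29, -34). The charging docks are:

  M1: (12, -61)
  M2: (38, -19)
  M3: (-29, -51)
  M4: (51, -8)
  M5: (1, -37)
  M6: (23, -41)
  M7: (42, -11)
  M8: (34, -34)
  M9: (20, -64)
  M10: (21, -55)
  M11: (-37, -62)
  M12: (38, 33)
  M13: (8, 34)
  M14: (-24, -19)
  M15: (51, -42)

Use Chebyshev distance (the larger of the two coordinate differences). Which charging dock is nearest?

M8

Distances from (29, -34):
M1: 27
M2: 15
M3: 58
M4: 26
M5: 28
M6: 7
M7: 23
M8: 5
M9: 30
M10: 21
M11: 66
M12: 67
M13: 68
M14: 53
M15: 22
Minimum: M8 at 5.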